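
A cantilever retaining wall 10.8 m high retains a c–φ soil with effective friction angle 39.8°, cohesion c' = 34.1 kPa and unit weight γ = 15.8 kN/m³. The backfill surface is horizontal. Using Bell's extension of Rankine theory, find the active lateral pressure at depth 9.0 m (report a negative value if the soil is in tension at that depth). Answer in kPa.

-0.744 kPa

K_a = (1 − sin φ)/(1 + sin φ) = 0.2194.
σ_a = K_a γ z − 2c√K_a = 0.2194×15.8×9.0 − 2×34.1×0.4684 = -0.7442 kPa.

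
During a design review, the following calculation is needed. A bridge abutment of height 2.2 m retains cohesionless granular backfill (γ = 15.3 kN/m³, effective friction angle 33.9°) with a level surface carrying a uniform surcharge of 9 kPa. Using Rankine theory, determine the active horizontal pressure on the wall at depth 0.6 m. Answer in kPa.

5.16 kPa

K_a = (1 − sin φ)/(1 + sin φ) = 0.2839.
σ_v = γz + q = 15.3 × 0.6 + 9 = 18.18 kPa.
σ_h = K_a σ_v = 0.2839 × 18.18 = 5.161 kPa.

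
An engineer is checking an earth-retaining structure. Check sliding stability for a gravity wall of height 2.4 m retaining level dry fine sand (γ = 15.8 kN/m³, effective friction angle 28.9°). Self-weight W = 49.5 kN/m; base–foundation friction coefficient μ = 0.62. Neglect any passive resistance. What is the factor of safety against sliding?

K_a = tan²(45° − 28.9°/2) = 0.3484.
P_a = ½K_aγH² = 0.5×0.3484×15.8×2.4² = 15.85 kN/m, acting at H/3 = 0.8000 m above the base.
FS_sliding = μW / P_a = 0.62×49.5 / 15.85 = 1.936.

1.94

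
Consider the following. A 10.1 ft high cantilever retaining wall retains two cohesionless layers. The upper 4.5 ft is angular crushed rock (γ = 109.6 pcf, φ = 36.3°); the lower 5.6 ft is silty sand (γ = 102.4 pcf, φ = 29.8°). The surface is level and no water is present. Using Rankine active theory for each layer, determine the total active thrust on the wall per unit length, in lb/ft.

1750 lb/ft

K_a1 = tan²(45°−36.3°/2) = 0.2563; K_a2 = tan²(45°−29.8°/2) = 0.3360.
Layer 1: σ at base = K_a1 γ₁ h₁ = 126.4 psf; P₁ = ½×126.4×4.5 = 284.4.
Layer 2: σ_v at top = γ₁h₁ = 493.2; σ_h top = K_a2×493.2 = 165.7; σ_h base = K_a2×(493.2+102.4×5.6) = 358.4.
P₂ = ½(165.7+358.4)×5.6 = 1468. Total P_a = 284.4+1468 = 1752 lb/ft.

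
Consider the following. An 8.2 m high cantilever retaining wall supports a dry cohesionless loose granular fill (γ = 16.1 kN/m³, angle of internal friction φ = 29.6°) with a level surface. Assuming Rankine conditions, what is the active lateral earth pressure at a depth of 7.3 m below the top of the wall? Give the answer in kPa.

39.8 kPa

K_a = (1 − sin φ)/(1 + sin φ) = 0.3387.
σ_h = K_a γ z = 0.3387 × 16.1 × 7.3 = 39.81 kPa.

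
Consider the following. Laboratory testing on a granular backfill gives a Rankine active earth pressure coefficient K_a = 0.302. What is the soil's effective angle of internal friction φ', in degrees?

32.4°

K_a = tan²(45° − φ/2) ⇒ 45° − φ/2 = arctan(√0.302) = 28.79°.
φ = 2(45° − 28.79°) = 32.42°.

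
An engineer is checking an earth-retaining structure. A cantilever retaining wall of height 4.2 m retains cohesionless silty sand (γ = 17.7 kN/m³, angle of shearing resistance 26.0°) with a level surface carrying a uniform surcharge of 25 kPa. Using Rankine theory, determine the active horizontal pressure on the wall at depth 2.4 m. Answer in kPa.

K_a = (1 − sin φ)/(1 + sin φ) = 0.3905.
σ_v = γz + q = 17.7 × 2.4 + 25 = 67.48 kPa.
σ_h = K_a σ_v = 0.3905 × 67.48 = 26.35 kPa.

26.3 kPa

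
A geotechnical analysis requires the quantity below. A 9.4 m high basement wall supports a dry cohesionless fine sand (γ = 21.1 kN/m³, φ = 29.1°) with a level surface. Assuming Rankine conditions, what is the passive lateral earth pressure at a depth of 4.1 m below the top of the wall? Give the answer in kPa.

250 kPa

K_p = (1 + sin φ)/(1 − sin φ) = 2.894.
σ_h = K_p γ z = 2.894 × 21.1 × 4.1 = 250.3 kPa.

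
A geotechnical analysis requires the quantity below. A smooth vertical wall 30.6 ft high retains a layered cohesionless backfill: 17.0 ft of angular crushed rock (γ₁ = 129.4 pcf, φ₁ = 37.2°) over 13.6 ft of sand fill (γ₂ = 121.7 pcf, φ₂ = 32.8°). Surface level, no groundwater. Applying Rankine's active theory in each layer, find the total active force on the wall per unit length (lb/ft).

16800 lb/ft

K_a1 = tan²(45°−37.2°/2) = 0.2464; K_a2 = tan²(45°−32.8°/2) = 0.2973.
Layer 1: σ at base = K_a1 γ₁ h₁ = 542.1 psf; P₁ = ½×542.1×17.0 = 4608.
Layer 2: σ_v at top = γ₁h₁ = 2200; σ_h top = K_a2×2200 = 653.9; σ_h base = K_a2×(2200+121.7×13.6) = 1146.
P₂ = ½(653.9+1146)×13.6 = 12240. Total P_a = 4608+12240 = 16850 lb/ft.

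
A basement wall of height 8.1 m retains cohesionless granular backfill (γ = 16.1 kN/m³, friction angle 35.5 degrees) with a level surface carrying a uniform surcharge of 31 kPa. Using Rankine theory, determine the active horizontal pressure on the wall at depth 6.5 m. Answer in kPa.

K_a = (1 − sin φ)/(1 + sin φ) = 0.2653.
σ_v = γz + q = 16.1 × 6.5 + 31 = 135.7 kPa.
σ_h = K_a σ_v = 0.2653 × 135.7 = 35.98 kPa.

36.0 kPa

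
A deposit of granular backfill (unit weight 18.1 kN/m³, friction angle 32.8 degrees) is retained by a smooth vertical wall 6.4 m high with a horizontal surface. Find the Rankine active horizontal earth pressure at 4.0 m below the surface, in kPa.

21.5 kPa

K_a = (1 − sin φ)/(1 + sin φ) = 0.2973.
σ_h = K_a γ z = 0.2973 × 18.1 × 4.0 = 21.52 kPa.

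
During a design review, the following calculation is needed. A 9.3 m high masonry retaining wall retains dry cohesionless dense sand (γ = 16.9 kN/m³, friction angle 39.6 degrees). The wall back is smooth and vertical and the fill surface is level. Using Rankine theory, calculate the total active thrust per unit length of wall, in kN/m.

162 kN/m

K_a = tan²(45° − φ/2) = 0.2214.
P_a = ½ K_a γ H² = 0.5 × 0.2214 × 16.9 × 9.3² = 161.8 kN/m.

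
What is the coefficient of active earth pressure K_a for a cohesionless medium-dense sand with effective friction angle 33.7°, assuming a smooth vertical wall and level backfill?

K_a = tan²(45° − φ/2) = tan²(28.15°) = 0.2863.

0.286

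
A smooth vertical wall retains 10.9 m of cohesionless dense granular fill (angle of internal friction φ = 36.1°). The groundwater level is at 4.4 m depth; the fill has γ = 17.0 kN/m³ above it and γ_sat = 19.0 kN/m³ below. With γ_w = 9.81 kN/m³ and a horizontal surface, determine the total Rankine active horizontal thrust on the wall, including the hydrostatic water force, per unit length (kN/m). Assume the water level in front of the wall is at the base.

K_a = tan²(45° − φ/2) = 0.2585.
γ' = 19.0 − 9.81 = 9.190 kN/m³. Depth below WT = 6.5 m.
σ'_h at WT = K_a γ d_w = 19.34 kPa; at base = 19.34 + K_a γ' × 6.5 = 34.78 kPa.
P₁ (0–4.4 m) = ½×19.34×4.4 = 42.54. P₂ (4.4–10.9 m) = ½(19.34+34.78)×6.5 = 175.9.
P_w = ½ γ_w h₂² = 0.5×9.81×6.5² = 207.2. Total = 42.54+175.9+207.2 = 425.6 kN/m.

426 kN/m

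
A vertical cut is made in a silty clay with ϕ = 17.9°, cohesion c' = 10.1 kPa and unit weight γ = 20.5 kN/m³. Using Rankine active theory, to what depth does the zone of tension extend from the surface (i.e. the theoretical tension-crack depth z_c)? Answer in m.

1.35 m

K_a = tan²(45° − 17.9°/2) = 0.5298; √K_a = 0.7279.
The active pressure is zero where K_a γ z = 2c√K_a, so z_c = 2c/(γ√K_a) = 2×10.1/(20.5×0.7279) = 1.354 m.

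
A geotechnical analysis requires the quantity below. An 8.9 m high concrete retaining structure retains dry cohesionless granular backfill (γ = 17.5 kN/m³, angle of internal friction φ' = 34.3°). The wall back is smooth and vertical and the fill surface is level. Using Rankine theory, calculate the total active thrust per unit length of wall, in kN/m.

193 kN/m

K_a = tan²(45° − φ/2) = 0.2792.
P_a = ½ K_a γ H² = 0.5 × 0.2792 × 17.5 × 8.9² = 193.5 kN/m.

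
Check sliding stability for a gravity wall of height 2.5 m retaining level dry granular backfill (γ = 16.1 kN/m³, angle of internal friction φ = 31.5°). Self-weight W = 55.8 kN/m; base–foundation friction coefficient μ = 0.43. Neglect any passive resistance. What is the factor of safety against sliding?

K_a = tan²(45° − 31.5°/2) = 0.3136.
P_a = ½K_aγH² = 0.5×0.3136×16.1×2.5² = 15.78 kN/m, acting at H/3 = 0.8333 m above the base.
FS_sliding = μW / P_a = 0.43×55.8 / 15.78 = 1.521.

1.52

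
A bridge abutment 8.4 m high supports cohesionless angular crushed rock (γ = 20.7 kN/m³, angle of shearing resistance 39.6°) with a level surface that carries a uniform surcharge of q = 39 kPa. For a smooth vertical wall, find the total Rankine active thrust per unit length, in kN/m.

234 kN/m

K_a = tan²(45° − φ/2) = 0.2214.
Soil triangle: ½ K_a γ H² = 0.5×0.2214×20.7×8.4² = 161.7 kN/m.
Surcharge rectangle: K_a q H = 0.2214×39×8.4 = 72.54 kN/m.
Total = 161.7 + 72.54 = 234.3 kN/m.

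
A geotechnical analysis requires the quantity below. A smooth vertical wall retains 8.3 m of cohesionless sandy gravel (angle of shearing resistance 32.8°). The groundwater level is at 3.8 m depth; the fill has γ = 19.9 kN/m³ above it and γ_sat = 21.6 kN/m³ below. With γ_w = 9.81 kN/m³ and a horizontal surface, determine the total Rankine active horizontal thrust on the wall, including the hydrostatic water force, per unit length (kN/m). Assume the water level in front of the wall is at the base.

K_a = tan²(45° − φ/2) = 0.2973.
γ' = 21.6 − 9.81 = 11.79 kN/m³. Depth below WT = 4.5 m.
σ'_h at WT = K_a γ d_w = 22.48 kPa; at base = 22.48 + K_a γ' × 4.5 = 38.25 kPa.
P₁ (0–3.8 m) = ½×22.48×3.8 = 42.71. P₂ (3.8–8.3 m) = ½(22.48+38.25)×4.5 = 136.6.
P_w = ½ γ_w h₂² = 0.5×9.81×4.5² = 99.33. Total = 42.71+136.6+99.33 = 278.7 kN/m.

279 kN/m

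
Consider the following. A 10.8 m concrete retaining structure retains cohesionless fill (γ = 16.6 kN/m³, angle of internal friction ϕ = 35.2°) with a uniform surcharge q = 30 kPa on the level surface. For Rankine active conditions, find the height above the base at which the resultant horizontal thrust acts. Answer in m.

K_a = 0.2687.
Triangular part P₁ = ½K_aγH² = 260.1 at H/3 = 3.600 m; rectangular part P₂ = K_a q H = 87.05 at H/2 = 5.400 m.
ȳ = (P₁·3.600 + P₂·5.400)/(P₁+P₂) = 4.051 m.

4.05 m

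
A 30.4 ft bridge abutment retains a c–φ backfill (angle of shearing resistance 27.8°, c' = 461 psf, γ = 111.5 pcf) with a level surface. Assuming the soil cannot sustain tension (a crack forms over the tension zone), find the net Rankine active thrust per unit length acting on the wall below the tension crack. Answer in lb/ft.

K_a = 0.3639; √K_a = 0.6032.
Tension-crack depth z_c = 2c/(γ√K_a) = 2×461/(111.5×0.6032) = 13.71 ft.
σ_a at base = K_a γ H − 2c√K_a = 0.3639×111.5×30.4 − 2×461×0.6032 = 677.3 psf.
P_a = ½ × 677.3 × (H − z_c) = 0.5×677.3×16.69 = 5653 lb/ft.

5650 lb/ft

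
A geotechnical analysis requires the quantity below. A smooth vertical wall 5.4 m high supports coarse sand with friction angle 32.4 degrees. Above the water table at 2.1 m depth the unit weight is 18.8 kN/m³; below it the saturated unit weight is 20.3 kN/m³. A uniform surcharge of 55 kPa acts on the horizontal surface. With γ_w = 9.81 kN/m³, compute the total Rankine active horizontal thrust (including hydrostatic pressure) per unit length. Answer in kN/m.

K_a = tan²(45° − φ/2) = 0.3022.
γ' = 20.3 − 9.81 = 10.49 kN/m³. h₂ = H − d_w = 3.3 m.
σ'_h: at surface K_a·q = 16.62; at WT K_a(q+γd_w) = 28.55; at base K_a(q+γd_w+γ'h₂) = 39.02 kPa.
P₁ = ½(16.62+28.55)×2.1 = 47.44; P₂ = ½(28.55+39.02)×3.3 = 111.5; P_w = ½γ_w h₂² = 53.42.
Total = 47.44+111.5+53.42 = 212.3 kN/m.

212 kN/m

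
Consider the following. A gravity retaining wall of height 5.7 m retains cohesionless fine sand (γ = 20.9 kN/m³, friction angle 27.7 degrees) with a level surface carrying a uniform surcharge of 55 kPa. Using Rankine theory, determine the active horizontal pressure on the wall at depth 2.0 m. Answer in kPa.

K_a = (1 − sin φ)/(1 + sin φ) = 0.3653.
σ_v = γz + q = 20.9 × 2.0 + 55 = 96.80 kPa.
σ_h = K_a σ_v = 0.3653 × 96.80 = 35.36 kPa.

35.4 kPa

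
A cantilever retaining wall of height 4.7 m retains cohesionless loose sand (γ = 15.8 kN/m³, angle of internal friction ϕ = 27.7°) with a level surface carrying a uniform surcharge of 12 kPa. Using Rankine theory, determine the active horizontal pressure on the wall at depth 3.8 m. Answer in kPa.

26.3 kPa

K_a = (1 − sin φ)/(1 + sin φ) = 0.3653.
σ_v = γz + q = 15.8 × 3.8 + 12 = 72.04 kPa.
σ_h = K_a σ_v = 0.3653 × 72.04 = 26.32 kPa.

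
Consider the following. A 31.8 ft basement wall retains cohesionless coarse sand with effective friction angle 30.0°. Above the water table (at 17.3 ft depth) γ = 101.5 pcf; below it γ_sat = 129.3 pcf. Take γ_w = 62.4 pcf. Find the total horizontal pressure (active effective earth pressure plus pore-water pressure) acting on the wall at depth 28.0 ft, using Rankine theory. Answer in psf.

K_a = (1 − sin φ)/(1 + sin φ) = 0.3333.
γ' = 129.3 − 62.4 = 66.90 pcf.
Effective vertical stress at 28.0 ft: σ'_v = 101.5×17.3 + 66.90×10.7 = 2472 psf.
σ'_h = K_a σ'_v = 0.3333 × 2472 = 823.9 psf; u = γ_w × 10.7 = 667.7 psf.
Total σ_h = 823.9 + 667.7 = 1492 psf.

1490 psf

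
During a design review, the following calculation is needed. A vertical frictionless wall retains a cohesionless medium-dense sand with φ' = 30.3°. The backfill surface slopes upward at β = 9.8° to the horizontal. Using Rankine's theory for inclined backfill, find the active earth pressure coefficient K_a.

K_a = cos β · (cos β − √(cos²β − cos²φ)) / (cos β + √(cos²β − cos²φ)).
cos β = 0.9854, cos φ = 0.8634, √(cos²β − cos²φ) = 0.4749.
K_a = 0.9854 × (0.9854 − 0.4749)/(0.9854 + 0.4749) = 0.3444.

0.344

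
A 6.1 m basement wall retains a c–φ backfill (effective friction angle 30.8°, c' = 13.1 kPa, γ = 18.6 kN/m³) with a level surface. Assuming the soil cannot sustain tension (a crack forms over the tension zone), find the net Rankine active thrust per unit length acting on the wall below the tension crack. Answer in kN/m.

39.3 kN/m

K_a = 0.3227; √K_a = 0.5681.
Tension-crack depth z_c = 2c/(γ√K_a) = 2×13.1/(18.6×0.5681) = 2.480 m.
σ_a at base = K_a γ H − 2c√K_a = 0.3227×18.6×6.1 − 2×13.1×0.5681 = 21.73 kPa.
P_a = ½ × 21.73 × (H − z_c) = 0.5×21.73×3.620 = 39.34 kN/m.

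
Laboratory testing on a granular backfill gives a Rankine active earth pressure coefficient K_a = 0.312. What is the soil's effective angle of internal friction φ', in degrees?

31.6°

K_a = tan²(45° − φ/2) ⇒ 45° − φ/2 = arctan(√0.312) = 29.19°.
φ = 2(45° − 29.19°) = 31.63°.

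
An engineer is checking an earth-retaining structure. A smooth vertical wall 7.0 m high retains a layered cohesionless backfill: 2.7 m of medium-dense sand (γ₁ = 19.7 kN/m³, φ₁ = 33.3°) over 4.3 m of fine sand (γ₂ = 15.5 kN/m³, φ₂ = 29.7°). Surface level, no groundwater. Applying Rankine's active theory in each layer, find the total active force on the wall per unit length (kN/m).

146 kN/m

K_a1 = tan²(45°−33.3°/2) = 0.2911; K_a2 = tan²(45°−29.7°/2) = 0.3374.
Layer 1: σ at base = K_a1 γ₁ h₁ = 15.49 kPa; P₁ = ½×15.49×2.7 = 20.91.
Layer 2: σ_v at top = γ₁h₁ = 53.19; σ_h top = K_a2×53.19 = 17.95; σ_h base = K_a2×(53.19+15.5×4.3) = 40.43.
P₂ = ½(17.95+40.43)×4.3 = 125.5. Total P_a = 20.91+125.5 = 146.4 kN/m.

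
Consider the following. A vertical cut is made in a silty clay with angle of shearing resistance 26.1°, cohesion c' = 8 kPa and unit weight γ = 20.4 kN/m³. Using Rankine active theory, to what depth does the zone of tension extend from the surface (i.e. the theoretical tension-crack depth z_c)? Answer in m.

K_a = tan²(45° − 26.1°/2) = 0.3889; √K_a = 0.6237.
The active pressure is zero where K_a γ z = 2c√K_a, so z_c = 2c/(γ√K_a) = 2×8/(20.4×0.6237) = 1.258 m.

1.26 m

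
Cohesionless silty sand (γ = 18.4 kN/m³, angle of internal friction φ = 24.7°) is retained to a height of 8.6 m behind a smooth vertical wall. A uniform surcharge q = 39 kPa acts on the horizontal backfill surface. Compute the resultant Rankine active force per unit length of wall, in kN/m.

K_a = tan²(45° − φ/2) = 0.4106.
Soil triangle: ½ K_a γ H² = 0.5×0.4106×18.4×8.6² = 279.4 kN/m.
Surcharge rectangle: K_a q H = 0.4106×39×8.6 = 137.7 kN/m.
Total = 279.4 + 137.7 = 417.1 kN/m.

417 kN/m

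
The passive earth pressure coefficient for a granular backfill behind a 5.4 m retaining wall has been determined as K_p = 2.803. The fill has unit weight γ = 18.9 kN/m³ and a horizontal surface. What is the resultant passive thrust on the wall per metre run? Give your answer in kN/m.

P = ½ K_p γ H² = 0.5 × 2.803 × 18.9 × 5.4² = 772.4 kN/m.

772 kN/m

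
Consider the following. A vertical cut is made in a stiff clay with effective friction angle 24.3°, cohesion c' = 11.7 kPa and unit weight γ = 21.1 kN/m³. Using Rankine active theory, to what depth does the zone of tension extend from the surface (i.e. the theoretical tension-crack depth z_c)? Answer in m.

1.72 m

K_a = tan²(45° − 24.3°/2) = 0.4169; √K_a = 0.6457.
The active pressure is zero where K_a γ z = 2c√K_a, so z_c = 2c/(γ√K_a) = 2×11.7/(21.1×0.6457) = 1.718 m.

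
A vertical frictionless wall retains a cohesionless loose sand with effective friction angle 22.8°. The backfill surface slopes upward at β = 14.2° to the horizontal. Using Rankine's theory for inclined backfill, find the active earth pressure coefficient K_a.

K_a = cos β · (cos β − √(cos²β − cos²φ)) / (cos β + √(cos²β − cos²φ)).
cos β = 0.9694, cos φ = 0.9219, √(cos²β − cos²φ) = 0.3000.
K_a = 0.9694 × (0.9694 − 0.3000)/(0.9694 + 0.3000) = 0.5113.

0.511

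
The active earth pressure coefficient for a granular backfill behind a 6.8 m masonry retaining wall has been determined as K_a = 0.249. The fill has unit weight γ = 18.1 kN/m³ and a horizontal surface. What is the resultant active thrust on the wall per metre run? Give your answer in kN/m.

104 kN/m

P = ½ K_a γ H² = 0.5 × 0.249 × 18.1 × 6.8² = 104.2 kN/m.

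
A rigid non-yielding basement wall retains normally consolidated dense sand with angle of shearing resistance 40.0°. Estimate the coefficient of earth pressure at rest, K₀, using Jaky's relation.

K₀ = 1 − sin φ' = 1 − sin 40.0° = 0.3572.

0.357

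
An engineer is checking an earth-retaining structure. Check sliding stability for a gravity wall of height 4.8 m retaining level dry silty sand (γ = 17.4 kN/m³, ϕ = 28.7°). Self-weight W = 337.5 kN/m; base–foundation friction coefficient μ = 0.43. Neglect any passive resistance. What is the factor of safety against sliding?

K_a = tan²(45° − 28.7°/2) = 0.3511.
P_a = ½K_aγH² = 0.5×0.3511×17.4×4.8² = 70.39 kN/m, acting at H/3 = 1.600 m above the base.
FS_sliding = μW / P_a = 0.43×337.5 / 70.39 = 2.062.

2.06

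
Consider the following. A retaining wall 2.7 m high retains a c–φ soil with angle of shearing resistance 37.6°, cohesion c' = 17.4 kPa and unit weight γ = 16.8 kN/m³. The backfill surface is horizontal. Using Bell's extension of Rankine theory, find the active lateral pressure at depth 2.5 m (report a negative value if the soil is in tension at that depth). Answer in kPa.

-6.95 kPa

K_a = (1 − sin φ)/(1 + sin φ) = 0.2421.
σ_a = K_a γ z − 2c√K_a = 0.2421×16.8×2.5 − 2×17.4×0.4921 = -6.955 kPa.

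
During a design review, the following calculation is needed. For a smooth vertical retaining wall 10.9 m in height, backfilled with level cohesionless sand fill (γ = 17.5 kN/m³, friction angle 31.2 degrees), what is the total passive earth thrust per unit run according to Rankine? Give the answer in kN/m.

K_p = tan²(45° + φ/2) = 3.150.
P_p = ½ K_p γ H² = 0.5 × 3.150 × 17.5 × 10.9² = 3274 kN/m.

3270 kN/m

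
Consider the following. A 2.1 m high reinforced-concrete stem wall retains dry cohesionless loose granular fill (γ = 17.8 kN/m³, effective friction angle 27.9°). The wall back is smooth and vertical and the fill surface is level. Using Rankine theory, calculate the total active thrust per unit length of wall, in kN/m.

14.2 kN/m

K_a = tan²(45° − φ/2) = 0.3625.
P_a = ½ K_a γ H² = 0.5 × 0.3625 × 17.8 × 2.1² = 14.23 kN/m.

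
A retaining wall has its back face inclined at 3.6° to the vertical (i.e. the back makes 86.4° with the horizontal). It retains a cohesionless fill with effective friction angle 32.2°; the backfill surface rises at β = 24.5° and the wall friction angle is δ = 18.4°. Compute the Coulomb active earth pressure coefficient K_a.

K_a = sin²(α+φ) / [sin²α · sin(α−δ) · (1 + √{sin(φ+δ)sin(φ−β) / (sin(α−δ)sin(α+β))})²].
With α = 86.4°, φ = 32.2°, δ = 18.4°, β = 24.5°: K_a = 0.4609.

0.461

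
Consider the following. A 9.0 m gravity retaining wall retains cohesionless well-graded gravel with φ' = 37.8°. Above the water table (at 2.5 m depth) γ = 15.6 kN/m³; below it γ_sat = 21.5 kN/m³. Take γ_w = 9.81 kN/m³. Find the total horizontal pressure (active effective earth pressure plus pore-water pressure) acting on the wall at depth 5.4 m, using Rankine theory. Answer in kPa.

K_a = (1 − sin φ)/(1 + sin φ) = 0.2400.
γ' = 21.5 − 9.81 = 11.69 kN/m³.
Effective vertical stress at 5.4 m: σ'_v = 15.6×2.5 + 11.69×2.90 = 72.90 kPa.
σ'_h = K_a σ'_v = 0.2400 × 72.90 = 17.50 kPa; u = γ_w × 2.90 = 28.45 kPa.
Total σ_h = 17.50 + 28.45 = 45.95 kPa.

45.9 kPa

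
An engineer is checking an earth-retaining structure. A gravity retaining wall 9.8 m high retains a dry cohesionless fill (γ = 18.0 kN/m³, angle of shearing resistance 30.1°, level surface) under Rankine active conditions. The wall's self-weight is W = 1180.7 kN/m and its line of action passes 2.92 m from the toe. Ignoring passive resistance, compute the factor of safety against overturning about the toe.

K_a = tan²(45° − 30.1°/2) = 0.3320.
P_a = ½K_aγH² = 0.5×0.3320×18.0×9.8² = 287.0 kN/m, acting at H/3 = 3.267 m above the base.
Overturning moment M_o = P_a × H/3 = 287.0 × 3.267 = 937.4.
Resisting moment M_r = W × 2.92 = 1180.7 × 2.92 = 3448.
FS_overturning = M_r/M_o = 3448/937.4 = 3.678.

3.68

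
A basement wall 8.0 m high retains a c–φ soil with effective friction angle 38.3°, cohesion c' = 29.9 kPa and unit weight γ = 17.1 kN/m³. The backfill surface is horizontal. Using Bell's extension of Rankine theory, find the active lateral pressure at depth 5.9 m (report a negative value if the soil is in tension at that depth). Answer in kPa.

K_a = (1 − sin φ)/(1 + sin φ) = 0.2347.
σ_a = K_a γ z − 2c√K_a = 0.2347×17.1×5.9 − 2×29.9×0.4845 = -5.290 kPa.

-5.29 kPa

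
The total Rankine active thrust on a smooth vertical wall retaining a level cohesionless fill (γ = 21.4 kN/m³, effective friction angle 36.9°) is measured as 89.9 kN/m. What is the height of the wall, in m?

5.80 m

K_a = 0.2497. P_a = ½ K_a γ H² ⇒ H = √(2P_a/(K_a γ)).
H = √(2×89.9/(0.2497×21.4)) = 5.801 m.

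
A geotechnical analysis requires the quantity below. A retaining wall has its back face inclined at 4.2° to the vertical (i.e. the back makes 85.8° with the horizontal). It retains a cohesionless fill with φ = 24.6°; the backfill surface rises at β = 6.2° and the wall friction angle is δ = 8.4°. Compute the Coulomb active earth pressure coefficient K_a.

0.449

K_a = sin²(α+φ) / [sin²α · sin(α−δ) · (1 + √{sin(φ+δ)sin(φ−β) / (sin(α−δ)sin(α+β))})²].
With α = 85.8°, φ = 24.6°, δ = 8.4°, β = 6.2°: K_a = 0.4489.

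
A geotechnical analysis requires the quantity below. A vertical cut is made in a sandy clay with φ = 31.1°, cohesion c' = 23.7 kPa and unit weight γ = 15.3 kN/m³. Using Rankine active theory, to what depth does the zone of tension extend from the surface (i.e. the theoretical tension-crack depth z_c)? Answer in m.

K_a = tan²(45° − 31.1°/2) = 0.3188; √K_a = 0.5646.
The active pressure is zero where K_a γ z = 2c√K_a, so z_c = 2c/(γ√K_a) = 2×23.7/(15.3×0.5646) = 5.487 m.

5.49 m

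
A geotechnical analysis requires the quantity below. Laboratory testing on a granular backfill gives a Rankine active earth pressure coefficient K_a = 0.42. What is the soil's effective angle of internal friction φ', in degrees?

K_a = tan²(45° − φ/2) ⇒ 45° − φ/2 = arctan(√0.42) = 32.95°.
φ = 2(45° − 32.95°) = 24.11°.

24.1°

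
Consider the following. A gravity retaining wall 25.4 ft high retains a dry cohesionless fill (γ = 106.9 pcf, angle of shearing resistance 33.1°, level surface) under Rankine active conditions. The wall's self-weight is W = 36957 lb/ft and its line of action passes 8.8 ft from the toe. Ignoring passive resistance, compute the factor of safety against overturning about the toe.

3.79

K_a = tan²(45° − 33.1°/2) = 0.2936.
P_a = ½K_aγH² = 0.5×0.2936×106.9×25.4² = 10120 lb/ft, acting at H/3 = 8.467 ft above the base.
Overturning moment M_o = P_a × H/3 = 10120 × 8.467 = 85710.
Resisting moment M_r = W × 8.8 = 36957 × 8.8 = 325200.
FS_overturning = M_r/M_o = 325200/85710 = 3.794.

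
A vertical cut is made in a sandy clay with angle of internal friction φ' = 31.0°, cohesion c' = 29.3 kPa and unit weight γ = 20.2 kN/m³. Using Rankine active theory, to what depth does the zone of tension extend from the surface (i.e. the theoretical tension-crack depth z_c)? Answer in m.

K_a = tan²(45° − 31.0°/2) = 0.3201; √K_a = 0.5658.
The active pressure is zero where K_a γ z = 2c√K_a, so z_c = 2c/(γ√K_a) = 2×29.3/(20.2×0.5658) = 5.127 m.

5.13 m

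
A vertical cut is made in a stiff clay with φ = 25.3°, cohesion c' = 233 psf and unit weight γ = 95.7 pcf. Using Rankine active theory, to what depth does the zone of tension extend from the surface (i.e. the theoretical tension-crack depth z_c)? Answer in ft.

K_a = tan²(45° − 25.3°/2) = 0.4012; √K_a = 0.6334.
The active pressure is zero where K_a γ z = 2c√K_a, so z_c = 2c/(γ√K_a) = 2×233/(95.7×0.6334) = 7.688 ft.

7.69 ft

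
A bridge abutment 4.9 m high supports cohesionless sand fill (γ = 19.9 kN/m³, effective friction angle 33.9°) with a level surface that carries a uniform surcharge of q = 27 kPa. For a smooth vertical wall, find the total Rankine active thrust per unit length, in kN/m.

105 kN/m

K_a = tan²(45° − φ/2) = 0.2839.
Soil triangle: ½ K_a γ H² = 0.5×0.2839×19.9×4.9² = 67.83 kN/m.
Surcharge rectangle: K_a q H = 0.2839×27×4.9 = 37.56 kN/m.
Total = 67.83 + 37.56 = 105.4 kN/m.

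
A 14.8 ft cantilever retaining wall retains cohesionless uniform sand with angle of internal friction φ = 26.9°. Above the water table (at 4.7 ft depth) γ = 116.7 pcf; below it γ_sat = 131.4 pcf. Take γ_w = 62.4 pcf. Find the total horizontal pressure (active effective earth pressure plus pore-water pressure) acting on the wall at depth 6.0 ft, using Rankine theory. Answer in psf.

322 psf

K_a = (1 − sin φ)/(1 + sin φ) = 0.3770.
γ' = 131.4 − 62.4 = 69.00 pcf.
Effective vertical stress at 6.0 ft: σ'_v = 116.7×4.7 + 69.00×1.30 = 638.2 psf.
σ'_h = K_a σ'_v = 0.3770 × 638.2 = 240.6 psf; u = γ_w × 1.30 = 81.12 psf.
Total σ_h = 240.6 + 81.12 = 321.7 psf.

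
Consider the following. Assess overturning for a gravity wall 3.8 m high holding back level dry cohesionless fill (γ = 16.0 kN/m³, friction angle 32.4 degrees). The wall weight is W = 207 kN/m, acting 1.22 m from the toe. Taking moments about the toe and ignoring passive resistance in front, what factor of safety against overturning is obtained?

K_a = tan²(45° − 32.4°/2) = 0.3022.
P_a = ½K_aγH² = 0.5×0.3022×16.0×3.8² = 34.91 kN/m, acting at H/3 = 1.267 m above the base.
Overturning moment M_o = P_a × H/3 = 34.91 × 1.267 = 44.22.
Resisting moment M_r = W × 1.22 = 207 × 1.22 = 252.5.
FS_overturning = M_r/M_o = 252.5/44.22 = 5.710.

5.71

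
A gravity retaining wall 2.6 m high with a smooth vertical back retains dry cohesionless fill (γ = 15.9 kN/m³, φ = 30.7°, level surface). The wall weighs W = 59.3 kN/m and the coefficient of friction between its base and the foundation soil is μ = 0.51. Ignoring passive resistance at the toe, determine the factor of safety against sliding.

K_a = tan²(45° − 30.7°/2) = 0.3240.
P_a = ½K_aγH² = 0.5×0.3240×15.9×2.6² = 17.41 kN/m, acting at H/3 = 0.8667 m above the base.
FS_sliding = μW / P_a = 0.51×59.3 / 17.41 = 1.737.

1.74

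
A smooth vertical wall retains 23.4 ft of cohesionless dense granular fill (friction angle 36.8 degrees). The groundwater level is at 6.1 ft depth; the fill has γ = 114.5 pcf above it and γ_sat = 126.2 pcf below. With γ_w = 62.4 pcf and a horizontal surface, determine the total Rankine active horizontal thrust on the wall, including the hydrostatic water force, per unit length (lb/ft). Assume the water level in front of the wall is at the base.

15300 lb/ft

K_a = tan²(45° − φ/2) = 0.2508.
γ' = 126.2 − 62.4 = 63.80 pcf. Depth below WT = 17.3 ft.
σ'_h at WT = K_a γ d_w = 175.1 psf; at base = 175.1 + K_a γ' × 17.3 = 451.9 psf.
P₁ (0–6.1 ft) = ½×175.1×6.1 = 534.2. P₂ (6.1–23.4 ft) = ½(175.1+451.9)×17.3 = 5424.
P_w = ½ γ_w h₂² = 0.5×62.4×17.3² = 9338. Total = 534.2+5424+9338 = 15300 lb/ft.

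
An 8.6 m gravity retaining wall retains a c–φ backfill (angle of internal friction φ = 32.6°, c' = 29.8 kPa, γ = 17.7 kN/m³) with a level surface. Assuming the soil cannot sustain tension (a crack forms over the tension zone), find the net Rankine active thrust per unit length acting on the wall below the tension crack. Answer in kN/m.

K_a = 0.2997; √K_a = 0.5475.
Tension-crack depth z_c = 2c/(γ√K_a) = 2×29.8/(17.7×0.5475) = 6.150 m.
σ_a at base = K_a γ H − 2c√K_a = 0.2997×17.7×8.6 − 2×29.8×0.5475 = 13.00 kPa.
P_a = ½ × 13.00 × (H − z_c) = 0.5×13.00×2.450 = 15.92 kN/m.

15.9 kN/m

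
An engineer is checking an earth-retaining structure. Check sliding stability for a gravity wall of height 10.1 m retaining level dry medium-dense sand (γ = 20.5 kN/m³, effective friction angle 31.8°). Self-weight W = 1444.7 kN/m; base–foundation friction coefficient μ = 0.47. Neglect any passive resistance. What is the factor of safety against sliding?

2.10

K_a = tan²(45° − 31.8°/2) = 0.3098.
P_a = ½K_aγH² = 0.5×0.3098×20.5×10.1² = 323.9 kN/m, acting at H/3 = 3.367 m above the base.
FS_sliding = μW / P_a = 0.47×1444.7 / 323.9 = 2.096.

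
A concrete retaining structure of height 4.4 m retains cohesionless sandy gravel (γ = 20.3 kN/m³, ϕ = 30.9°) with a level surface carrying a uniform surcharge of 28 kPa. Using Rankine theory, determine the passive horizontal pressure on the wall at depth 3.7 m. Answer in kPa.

321 kPa

K_p = (1 + sin φ)/(1 − sin φ) = 3.111.
σ_v = γz + q = 20.3 × 3.7 + 28 = 103.1 kPa.
σ_h = K_p σ_v = 3.111 × 103.1 = 320.8 kPa.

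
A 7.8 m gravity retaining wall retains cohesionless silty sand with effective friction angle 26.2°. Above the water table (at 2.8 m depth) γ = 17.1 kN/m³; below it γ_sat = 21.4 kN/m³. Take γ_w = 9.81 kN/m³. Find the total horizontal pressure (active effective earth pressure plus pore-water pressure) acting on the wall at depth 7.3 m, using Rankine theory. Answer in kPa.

K_a = (1 − sin φ)/(1 + sin φ) = 0.3874.
γ' = 21.4 − 9.81 = 11.59 kN/m³.
Effective vertical stress at 7.3 m: σ'_v = 17.1×2.8 + 11.59×4.50 = 100.0 kPa.
σ'_h = K_a σ'_v = 0.3874 × 100.0 = 38.76 kPa; u = γ_w × 4.50 = 44.15 kPa.
Total σ_h = 38.76 + 44.15 = 82.90 kPa.

82.9 kPa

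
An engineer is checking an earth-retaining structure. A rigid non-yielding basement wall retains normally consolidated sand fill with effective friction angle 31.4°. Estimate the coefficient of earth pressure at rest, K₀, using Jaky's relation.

0.479

K₀ = 1 − sin φ' = 1 − sin 31.4° = 0.4790.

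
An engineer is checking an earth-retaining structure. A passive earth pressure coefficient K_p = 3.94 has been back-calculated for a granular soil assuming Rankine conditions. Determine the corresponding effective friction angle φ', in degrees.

K_p = (1+sin φ)/(1−sin φ) ⇒ sin φ = (K_p − 1)/(K_p + 1) = 0.5951.
φ = arcsin(0.5951) = 36.52°.

36.5°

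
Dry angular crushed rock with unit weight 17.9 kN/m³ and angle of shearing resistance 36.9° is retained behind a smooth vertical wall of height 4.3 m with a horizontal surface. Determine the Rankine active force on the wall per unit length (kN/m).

41.3 kN/m

K_a = tan²(45° − φ/2) = 0.2497.
P_a = ½ K_a γ H² = 0.5 × 0.2497 × 17.9 × 4.3² = 41.32 kN/m.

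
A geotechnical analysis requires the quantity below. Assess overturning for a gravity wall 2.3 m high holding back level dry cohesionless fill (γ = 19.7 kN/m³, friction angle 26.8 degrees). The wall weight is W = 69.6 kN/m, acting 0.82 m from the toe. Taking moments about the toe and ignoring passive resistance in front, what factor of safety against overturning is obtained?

K_a = tan²(45° − 26.8°/2) = 0.3785.
P_a = ½K_aγH² = 0.5×0.3785×19.7×2.3² = 19.72 kN/m, acting at H/3 = 0.7667 m above the base.
Overturning moment M_o = P_a × H/3 = 19.72 × 0.7667 = 15.12.
Resisting moment M_r = W × 0.82 = 69.6 × 0.82 = 57.07.
FS_overturning = M_r/M_o = 57.07/15.12 = 3.775.

3.77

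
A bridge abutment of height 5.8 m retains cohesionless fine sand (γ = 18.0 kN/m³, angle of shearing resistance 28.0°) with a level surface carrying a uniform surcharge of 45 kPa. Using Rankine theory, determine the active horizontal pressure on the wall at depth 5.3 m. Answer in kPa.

K_a = (1 − sin φ)/(1 + sin φ) = 0.3610.
σ_v = γz + q = 18.0 × 5.3 + 45 = 140.4 kPa.
σ_h = K_a σ_v = 0.3610 × 140.4 = 50.69 kPa.

50.7 kPa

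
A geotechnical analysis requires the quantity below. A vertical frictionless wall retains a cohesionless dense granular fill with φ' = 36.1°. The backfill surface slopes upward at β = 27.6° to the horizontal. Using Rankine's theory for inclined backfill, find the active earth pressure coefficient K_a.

K_a = cos β · (cos β − √(cos²β − cos²φ)) / (cos β + √(cos²β − cos²φ)).
cos β = 0.8862, cos φ = 0.8080, √(cos²β − cos²φ) = 0.3640.
K_a = 0.8862 × (0.8862 − 0.3640)/(0.8862 + 0.3640) = 0.3701.

0.370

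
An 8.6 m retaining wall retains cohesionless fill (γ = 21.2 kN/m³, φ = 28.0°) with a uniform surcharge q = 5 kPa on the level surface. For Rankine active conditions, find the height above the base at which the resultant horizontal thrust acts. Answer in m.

K_a = 0.3610.
Triangular part P₁ = ½K_aγH² = 283.0 at H/3 = 2.867 m; rectangular part P₂ = K_a q H = 15.52 at H/2 = 4.300 m.
ȳ = (P₁·2.867 + P₂·4.300)/(P₁+P₂) = 2.941 m.

2.94 m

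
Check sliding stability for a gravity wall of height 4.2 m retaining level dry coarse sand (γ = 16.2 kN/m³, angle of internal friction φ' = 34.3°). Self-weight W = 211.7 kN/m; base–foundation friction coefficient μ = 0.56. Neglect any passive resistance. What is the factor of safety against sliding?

2.97

K_a = tan²(45° − 34.3°/2) = 0.2792.
P_a = ½K_aγH² = 0.5×0.2792×16.2×4.2² = 39.89 kN/m, acting at H/3 = 1.400 m above the base.
FS_sliding = μW / P_a = 0.56×211.7 / 39.89 = 2.972.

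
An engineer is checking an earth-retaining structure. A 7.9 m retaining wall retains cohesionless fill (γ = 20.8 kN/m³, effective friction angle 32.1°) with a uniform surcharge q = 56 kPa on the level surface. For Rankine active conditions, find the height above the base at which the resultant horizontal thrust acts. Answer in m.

3.17 m

K_a = 0.3060.
Triangular part P₁ = ½K_aγH² = 198.6 at H/3 = 2.633 m; rectangular part P₂ = K_a q H = 135.4 at H/2 = 3.950 m.
ȳ = (P₁·2.633 + P₂·3.950)/(P₁+P₂) = 3.167 m.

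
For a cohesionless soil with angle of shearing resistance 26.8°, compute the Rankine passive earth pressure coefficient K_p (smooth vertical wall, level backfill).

2.64

K_p = (1 + sin φ)/(1 − sin φ) = tan²(45° + 26.8°/2) = 2.642.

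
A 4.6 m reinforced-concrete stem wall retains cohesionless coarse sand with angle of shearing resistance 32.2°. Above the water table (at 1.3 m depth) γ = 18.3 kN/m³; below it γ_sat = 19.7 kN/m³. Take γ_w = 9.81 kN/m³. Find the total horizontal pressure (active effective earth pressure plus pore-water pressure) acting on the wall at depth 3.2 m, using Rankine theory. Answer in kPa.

K_a = (1 − sin φ)/(1 + sin φ) = 0.3047.
γ' = 19.7 − 9.81 = 9.890 kN/m³.
Effective vertical stress at 3.2 m: σ'_v = 18.3×1.3 + 9.890×1.90 = 42.58 kPa.
σ'_h = K_a σ'_v = 0.3047 × 42.58 = 12.98 kPa; u = γ_w × 1.90 = 18.64 kPa.
Total σ_h = 12.98 + 18.64 = 31.61 kPa.

31.6 kPa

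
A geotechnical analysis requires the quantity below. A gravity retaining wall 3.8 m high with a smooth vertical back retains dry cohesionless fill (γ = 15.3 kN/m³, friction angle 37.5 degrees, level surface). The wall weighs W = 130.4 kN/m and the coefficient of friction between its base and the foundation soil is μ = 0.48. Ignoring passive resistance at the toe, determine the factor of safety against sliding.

2.33

K_a = tan²(45° − 37.5°/2) = 0.2432.
P_a = ½K_aγH² = 0.5×0.2432×15.3×3.8² = 26.86 kN/m, acting at H/3 = 1.267 m above the base.
FS_sliding = μW / P_a = 0.48×130.4 / 26.86 = 2.330.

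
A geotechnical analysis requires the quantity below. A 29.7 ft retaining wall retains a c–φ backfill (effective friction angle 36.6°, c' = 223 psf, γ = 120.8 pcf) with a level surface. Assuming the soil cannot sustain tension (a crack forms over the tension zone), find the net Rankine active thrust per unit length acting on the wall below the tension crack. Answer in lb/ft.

7640 lb/ft

K_a = 0.2530; √K_a = 0.5029.
Tension-crack depth z_c = 2c/(γ√K_a) = 2×223/(120.8×0.5029) = 7.341 ft.
σ_a at base = K_a γ H − 2c√K_a = 0.2530×120.8×29.7 − 2×223×0.5029 = 683.2 psf.
P_a = ½ × 683.2 × (H − z_c) = 0.5×683.2×22.36 = 7638 lb/ft.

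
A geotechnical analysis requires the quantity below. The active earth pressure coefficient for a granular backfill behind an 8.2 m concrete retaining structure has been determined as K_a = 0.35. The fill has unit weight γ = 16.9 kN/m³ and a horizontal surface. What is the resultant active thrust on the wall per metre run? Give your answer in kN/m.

P = ½ K_a γ H² = 0.5 × 0.35 × 16.9 × 8.2² = 198.9 kN/m.

199 kN/m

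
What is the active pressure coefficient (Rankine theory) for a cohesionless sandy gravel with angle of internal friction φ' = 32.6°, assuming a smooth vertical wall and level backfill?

0.300

K_a = (1 − sin φ)/(1 + sin φ) = (1 − sin 32.6°)/(1 + sin 32.6°) = 0.2997.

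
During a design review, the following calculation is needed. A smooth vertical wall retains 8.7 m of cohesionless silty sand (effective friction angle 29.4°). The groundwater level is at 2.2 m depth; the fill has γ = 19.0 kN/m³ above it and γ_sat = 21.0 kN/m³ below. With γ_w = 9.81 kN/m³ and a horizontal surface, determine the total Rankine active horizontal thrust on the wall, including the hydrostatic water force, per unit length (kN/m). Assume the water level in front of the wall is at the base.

396 kN/m

K_a = tan²(45° − φ/2) = 0.3415.
γ' = 21.0 − 9.81 = 11.19 kN/m³. Depth below WT = 6.5 m.
σ'_h at WT = K_a γ d_w = 14.27 kPa; at base = 14.27 + K_a γ' × 6.5 = 39.11 kPa.
P₁ (0–2.2 m) = ½×14.27×2.2 = 15.70. P₂ (2.2–8.7 m) = ½(14.27+39.11)×6.5 = 173.5.
P_w = ½ γ_w h₂² = 0.5×9.81×6.5² = 207.2. Total = 15.70+173.5+207.2 = 396.4 kN/m.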